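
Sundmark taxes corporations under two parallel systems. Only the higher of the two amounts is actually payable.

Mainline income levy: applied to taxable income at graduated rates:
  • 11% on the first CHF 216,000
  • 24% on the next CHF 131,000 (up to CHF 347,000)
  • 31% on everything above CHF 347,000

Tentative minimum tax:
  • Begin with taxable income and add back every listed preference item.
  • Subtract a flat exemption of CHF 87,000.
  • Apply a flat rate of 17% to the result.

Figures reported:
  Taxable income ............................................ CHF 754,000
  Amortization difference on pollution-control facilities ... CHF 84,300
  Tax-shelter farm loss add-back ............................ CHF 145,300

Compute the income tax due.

CHF 181,370

Tentative minimum tax:
  Adjusted income: CHF 754,000 + CHF 84,300 + CHF 145,300 = CHF 983,600
  Less exemption CHF 87,000 → base CHF 896,600
  CHF 896,600 × 17% = CHF 152,422

Mainline income levy:
  CHF 216,000 × 11% = CHF 23,760
  CHF 131,000 × 24% = CHF 31,440
  CHF 407,000 × 31% = CHF 126,170
  → CHF 181,370

CHF 181,370 > CHF 152,422, so the mainline income levy governs.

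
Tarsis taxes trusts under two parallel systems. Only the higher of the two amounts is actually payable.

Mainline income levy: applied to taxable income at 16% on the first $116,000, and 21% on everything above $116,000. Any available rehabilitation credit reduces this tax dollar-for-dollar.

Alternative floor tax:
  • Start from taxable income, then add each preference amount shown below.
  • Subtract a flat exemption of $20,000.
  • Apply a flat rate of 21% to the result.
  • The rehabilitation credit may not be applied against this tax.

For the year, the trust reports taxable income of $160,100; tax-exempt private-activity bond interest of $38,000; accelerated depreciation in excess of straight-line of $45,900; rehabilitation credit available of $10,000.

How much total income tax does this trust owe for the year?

$47,040

Mainline income levy:
  $116,000 × 16% = $18,560
  $44,100 × 21% = $9,261
  → $27,821
  Less rehabilitation credit $10,000 → $17,821

Alternative floor tax:
  Adjusted income: $160,100 + $38,000 + $45,900 = $244,000
  Less exemption $20,000 → base $224,000
  $224,000 × 21% = $47,040

$47,040 > $17,821, so the alternative floor tax is the binding amount.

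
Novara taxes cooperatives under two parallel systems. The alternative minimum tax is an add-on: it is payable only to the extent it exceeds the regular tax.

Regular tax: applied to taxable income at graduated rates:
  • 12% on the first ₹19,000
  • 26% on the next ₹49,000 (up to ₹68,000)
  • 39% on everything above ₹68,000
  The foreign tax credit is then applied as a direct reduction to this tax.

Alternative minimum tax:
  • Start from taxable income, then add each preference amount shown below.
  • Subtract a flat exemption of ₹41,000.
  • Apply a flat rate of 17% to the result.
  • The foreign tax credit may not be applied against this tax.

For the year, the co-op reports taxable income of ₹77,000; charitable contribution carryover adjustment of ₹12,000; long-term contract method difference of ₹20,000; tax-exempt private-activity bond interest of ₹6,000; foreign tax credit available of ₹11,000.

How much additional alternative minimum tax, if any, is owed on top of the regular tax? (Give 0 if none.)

₹5,050

Alternative minimum tax:
  Adjusted income: ₹77,000 + ₹12,000 + ₹20,000 + ₹6,000 = ₹115,000
  Less exemption ₹41,000 → base ₹74,000
  ₹74,000 × 17% = ₹12,580

Regular tax:
  ₹19,000 × 12% = ₹2,280
  ₹49,000 × 26% = ₹12,740
  ₹9,000 × 39% = ₹3,510
  → ₹18,530
  Less foreign tax credit ₹11,000 → ₹7,530

Excess of alternative minimum tax over regular tax: ₹12,580 − ₹7,530 = ₹5,050.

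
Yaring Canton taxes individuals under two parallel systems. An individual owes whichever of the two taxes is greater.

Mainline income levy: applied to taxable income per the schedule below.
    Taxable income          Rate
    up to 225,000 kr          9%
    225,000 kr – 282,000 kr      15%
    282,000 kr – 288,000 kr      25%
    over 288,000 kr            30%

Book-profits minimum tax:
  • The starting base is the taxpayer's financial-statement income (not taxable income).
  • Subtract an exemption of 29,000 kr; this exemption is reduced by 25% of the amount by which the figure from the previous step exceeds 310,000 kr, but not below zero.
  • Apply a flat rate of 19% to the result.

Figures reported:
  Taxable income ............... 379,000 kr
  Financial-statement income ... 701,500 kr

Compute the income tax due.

133,285 kr

Mainline income levy:
  225,000 kr × 9% = 20,250 kr
  57,000 kr × 15% = 8,550 kr
  6,000 kr × 25% = 1,500 kr
  91,000 kr × 30% = 27,300 kr
  → 57,600 kr

Book-profits minimum tax:
  Base (financial-statement income): 701,500 kr
  Exemption: 25% × (701,500 kr − 310,000 kr) = 97,875 kr ≥ 29,000 kr, so the exemption is fully phased out
  Base: 701,500 kr − 0 kr = 701,500 kr
  701,500 kr × 19% = 133,285 kr

133,285 kr > 57,600 kr, so the book-profits minimum tax is the binding amount.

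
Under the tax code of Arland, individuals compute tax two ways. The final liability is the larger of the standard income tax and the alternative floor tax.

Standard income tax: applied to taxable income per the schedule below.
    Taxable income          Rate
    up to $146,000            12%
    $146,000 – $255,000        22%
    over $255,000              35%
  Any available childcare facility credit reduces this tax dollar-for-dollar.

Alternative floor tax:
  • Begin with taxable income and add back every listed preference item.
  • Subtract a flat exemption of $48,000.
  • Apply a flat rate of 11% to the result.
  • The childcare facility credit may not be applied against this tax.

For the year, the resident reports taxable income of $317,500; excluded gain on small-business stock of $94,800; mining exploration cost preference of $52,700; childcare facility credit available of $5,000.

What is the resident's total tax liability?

$58,375

Alternative floor tax:
  Adjusted income: $317,500 + $94,800 + $52,700 = $465,000
  Less exemption $48,000 → base $417,000
  $417,000 × 11% = $45,870

Standard income tax:
  $146,000 × 12% = $17,520
  $109,000 × 22% = $23,980
  $62,500 × 35% = $21,875
  → $63,375
  Less childcare facility credit $5,000 → $58,375

$58,375 > $45,870, so the standard income tax governs.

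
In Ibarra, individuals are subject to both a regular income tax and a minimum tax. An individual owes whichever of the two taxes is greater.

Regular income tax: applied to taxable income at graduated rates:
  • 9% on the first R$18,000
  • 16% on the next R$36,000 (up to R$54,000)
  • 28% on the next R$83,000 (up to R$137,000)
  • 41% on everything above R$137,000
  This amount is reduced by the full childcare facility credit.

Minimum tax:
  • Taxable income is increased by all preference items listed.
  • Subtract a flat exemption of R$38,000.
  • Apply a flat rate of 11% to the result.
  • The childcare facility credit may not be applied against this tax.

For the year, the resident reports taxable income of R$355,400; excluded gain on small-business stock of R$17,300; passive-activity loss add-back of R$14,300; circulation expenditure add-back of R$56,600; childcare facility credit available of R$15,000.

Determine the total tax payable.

R$105,164

Minimum tax:
  Adjusted income: R$355,400 + R$17,300 + R$14,300 + R$56,600 = R$443,600
  Less exemption R$38,000 → base R$405,600
  R$405,600 × 11% = R$44,616

Regular income tax:
  R$18,000 × 9% = R$1,620
  R$36,000 × 16% = R$5,760
  R$83,000 × 28% = R$23,240
  R$218,400 × 41% = R$89,544
  → R$120,164
  Less childcare facility credit R$15,000 → R$105,164

R$105,164 > R$44,616, so the regular income tax governs.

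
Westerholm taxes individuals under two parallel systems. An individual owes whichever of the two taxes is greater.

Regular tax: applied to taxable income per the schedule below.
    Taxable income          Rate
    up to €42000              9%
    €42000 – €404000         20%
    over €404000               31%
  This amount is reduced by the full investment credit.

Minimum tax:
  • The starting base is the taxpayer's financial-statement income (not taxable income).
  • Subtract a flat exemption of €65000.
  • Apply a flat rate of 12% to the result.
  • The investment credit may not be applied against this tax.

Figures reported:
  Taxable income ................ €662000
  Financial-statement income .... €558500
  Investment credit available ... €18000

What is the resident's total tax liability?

€138160

Minimum tax:
  Base (financial-statement income): €558500
  Less exemption €65000 → base €493500
  €493500 × 12% = €59220

Regular tax:
  €42000 × 9% = €3780
  €362000 × 20% = €72400
  €258000 × 31% = €79980
  → €156160
  Less investment credit €18000 → €138160

€138160 > €59220, so the regular tax governs.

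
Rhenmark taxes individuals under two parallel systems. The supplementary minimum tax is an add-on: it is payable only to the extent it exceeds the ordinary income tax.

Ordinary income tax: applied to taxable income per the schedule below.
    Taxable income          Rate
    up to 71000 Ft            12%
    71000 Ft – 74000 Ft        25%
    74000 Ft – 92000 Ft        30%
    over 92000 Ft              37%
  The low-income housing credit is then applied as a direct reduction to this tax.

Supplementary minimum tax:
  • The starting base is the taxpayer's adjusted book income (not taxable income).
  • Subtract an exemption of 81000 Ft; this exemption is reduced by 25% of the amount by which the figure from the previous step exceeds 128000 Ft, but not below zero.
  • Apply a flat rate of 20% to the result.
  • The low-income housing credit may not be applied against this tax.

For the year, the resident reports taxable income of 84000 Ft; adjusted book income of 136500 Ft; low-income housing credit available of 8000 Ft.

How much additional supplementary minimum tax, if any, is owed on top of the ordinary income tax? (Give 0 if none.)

Ordinary income tax:
  71000 Ft × 12% = 8520 Ft
  3000 Ft × 25% = 750 Ft
  10000 Ft × 30% = 3000 Ft
  → 12270 Ft
  Less low-income housing credit 8000 Ft → 4270 Ft

Supplementary minimum tax:
  Base (adjusted book income): 136500 Ft
  Exemption: 81000 Ft − 25% × (136500 Ft − 128000 Ft) = 81000 Ft − 2125 Ft = 78875 Ft
  Base: 136500 Ft − 78875 Ft = 57625 Ft
  57625 Ft × 20% = 11525 Ft

Excess of supplementary minimum tax over ordinary income tax: 11525 Ft − 4270 Ft = 7255 Ft.

7255 Ft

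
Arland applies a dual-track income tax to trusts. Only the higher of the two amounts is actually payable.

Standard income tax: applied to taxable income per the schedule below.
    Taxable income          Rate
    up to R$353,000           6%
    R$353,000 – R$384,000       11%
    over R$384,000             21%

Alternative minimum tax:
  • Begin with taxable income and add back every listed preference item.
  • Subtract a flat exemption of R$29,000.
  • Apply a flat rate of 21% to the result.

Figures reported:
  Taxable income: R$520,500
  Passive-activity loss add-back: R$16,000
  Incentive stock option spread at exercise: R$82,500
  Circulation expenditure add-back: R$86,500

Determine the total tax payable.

R$142,065

Standard income tax:
  R$353,000 × 6% = R$21,180
  R$31,000 × 11% = R$3,410
  R$136,500 × 21% = R$28,665
  → R$53,255

Alternative minimum tax:
  Adjusted income: R$520,500 + R$16,000 + R$82,500 + R$86,500 = R$705,500
  Less exemption R$29,000 → base R$676,500
  R$676,500 × 21% = R$142,065

R$142,065 > R$53,255, so the alternative minimum tax is the binding amount.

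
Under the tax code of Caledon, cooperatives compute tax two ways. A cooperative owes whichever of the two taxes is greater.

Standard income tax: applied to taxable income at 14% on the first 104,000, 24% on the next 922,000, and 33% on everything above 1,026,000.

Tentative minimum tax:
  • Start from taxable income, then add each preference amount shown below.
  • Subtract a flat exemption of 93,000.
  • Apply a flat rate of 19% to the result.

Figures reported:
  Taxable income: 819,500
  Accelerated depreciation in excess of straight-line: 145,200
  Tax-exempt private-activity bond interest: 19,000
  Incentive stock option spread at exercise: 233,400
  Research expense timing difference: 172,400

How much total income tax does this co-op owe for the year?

Standard income tax:
  104,000 × 14% = 14,560
  715,500 × 24% = 171,720
  → 186,280

Tentative minimum tax:
  Adjusted income: 819,500 + 145,200 + 19,000 + 233,400 + 172,400 = 1,389,500
  Less exemption 93,000 → base 1,296,500
  1,296,500 × 19% = 246,335

246,335 > 186,280, so the tentative minimum tax is the binding amount.

246,335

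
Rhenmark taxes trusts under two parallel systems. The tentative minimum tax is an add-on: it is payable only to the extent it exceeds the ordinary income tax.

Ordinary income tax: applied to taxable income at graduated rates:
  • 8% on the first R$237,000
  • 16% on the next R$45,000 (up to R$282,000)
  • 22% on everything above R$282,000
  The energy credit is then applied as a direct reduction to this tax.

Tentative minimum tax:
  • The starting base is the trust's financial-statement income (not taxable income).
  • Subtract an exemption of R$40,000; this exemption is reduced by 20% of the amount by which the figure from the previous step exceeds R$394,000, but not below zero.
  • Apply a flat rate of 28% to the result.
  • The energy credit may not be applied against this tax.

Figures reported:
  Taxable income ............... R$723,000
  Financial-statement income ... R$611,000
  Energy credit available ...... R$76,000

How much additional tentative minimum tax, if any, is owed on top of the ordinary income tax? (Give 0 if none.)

R$123,900

Ordinary income tax:
  R$237,000 × 8% = R$18,960
  R$45,000 × 16% = R$7,200
  R$441,000 × 22% = R$97,020
  → R$123,180
  Less energy credit R$76,000 → R$47,180

Tentative minimum tax:
  Base (financial-statement income): R$611,000
  Exemption: 20% × (R$611,000 − R$394,000) = R$43,400 ≥ R$40,000, so the exemption is fully phased out
  Base: R$611,000 − R$0 = R$611,000
  R$611,000 × 28% = R$171,080

Excess of tentative minimum tax over ordinary income tax: R$171,080 − R$47,180 = R$123,900.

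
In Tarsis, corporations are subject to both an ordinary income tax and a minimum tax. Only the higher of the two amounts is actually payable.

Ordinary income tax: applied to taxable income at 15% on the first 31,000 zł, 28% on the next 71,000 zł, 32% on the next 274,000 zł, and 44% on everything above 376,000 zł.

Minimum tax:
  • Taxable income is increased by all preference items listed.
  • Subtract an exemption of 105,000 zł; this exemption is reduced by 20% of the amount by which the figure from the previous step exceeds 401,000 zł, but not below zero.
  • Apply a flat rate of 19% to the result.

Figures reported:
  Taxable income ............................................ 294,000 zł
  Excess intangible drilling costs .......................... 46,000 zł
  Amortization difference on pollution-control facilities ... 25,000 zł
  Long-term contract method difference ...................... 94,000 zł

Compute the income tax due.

Ordinary income tax:
  31,000 zł × 15% = 4,650 zł
  71,000 zł × 28% = 19,880 zł
  192,000 zł × 32% = 61,440 zł
  → 85,970 zł

Minimum tax:
  Adjusted income: 294,000 zł + 46,000 zł + 25,000 zł + 94,000 zł = 459,000 zł
  Exemption: 105,000 zł − 20% × (459,000 zł − 401,000 zł) = 105,000 zł − 11,600 zł = 93,400 zł
  Base: 459,000 zł − 93,400 zł = 365,600 zł
  365,600 zł × 19% = 69,464 zł

85,970 zł > 69,464 zł, so the ordinary income tax governs.

85,970 zł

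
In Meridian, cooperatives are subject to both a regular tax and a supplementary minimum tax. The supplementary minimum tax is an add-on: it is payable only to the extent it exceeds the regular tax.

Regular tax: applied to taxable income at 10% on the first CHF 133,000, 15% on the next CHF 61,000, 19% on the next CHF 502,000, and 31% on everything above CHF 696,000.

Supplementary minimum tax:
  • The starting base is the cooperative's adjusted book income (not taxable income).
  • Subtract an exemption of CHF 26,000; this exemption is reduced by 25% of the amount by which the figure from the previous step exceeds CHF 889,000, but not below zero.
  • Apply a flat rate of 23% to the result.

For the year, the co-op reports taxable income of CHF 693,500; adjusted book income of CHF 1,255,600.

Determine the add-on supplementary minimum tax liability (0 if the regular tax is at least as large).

CHF 171,433

Regular tax:
  CHF 133,000 × 10% = CHF 13,300
  CHF 61,000 × 15% = CHF 9,150
  CHF 499,500 × 19% = CHF 94,905
  → CHF 117,355

Supplementary minimum tax:
  Base (adjusted book income): CHF 1,255,600
  Exemption: 25% × (CHF 1,255,600 − CHF 889,000) = CHF 91,650 ≥ CHF 26,000, so the exemption is fully phased out
  Base: CHF 1,255,600 − CHF 0 = CHF 1,255,600
  CHF 1,255,600 × 23% = CHF 288,788

Excess of supplementary minimum tax over regular tax: CHF 288,788 − CHF 117,355 = CHF 171,433.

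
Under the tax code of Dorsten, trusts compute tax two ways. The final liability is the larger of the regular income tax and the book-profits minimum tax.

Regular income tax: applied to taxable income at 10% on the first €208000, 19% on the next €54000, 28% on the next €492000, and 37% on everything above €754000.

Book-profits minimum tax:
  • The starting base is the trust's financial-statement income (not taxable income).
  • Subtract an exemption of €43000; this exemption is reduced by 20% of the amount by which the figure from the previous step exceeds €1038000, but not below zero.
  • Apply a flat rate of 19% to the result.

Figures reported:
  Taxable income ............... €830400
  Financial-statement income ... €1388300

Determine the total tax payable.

€263777

Regular income tax:
  €208000 × 10% = €20800
  €54000 × 19% = €10260
  €492000 × 28% = €137760
  €76400 × 37% = €28268
  → €197088

Book-profits minimum tax:
  Base (financial-statement income): €1388300
  Exemption: 20% × (€1388300 − €1038000) = €70060 ≥ €43000, so the exemption is fully phased out
  Base: €1388300 − €0 = €1388300
  €1388300 × 19% = €263777

€263777 > €197088, so the book-profits minimum tax is the binding amount.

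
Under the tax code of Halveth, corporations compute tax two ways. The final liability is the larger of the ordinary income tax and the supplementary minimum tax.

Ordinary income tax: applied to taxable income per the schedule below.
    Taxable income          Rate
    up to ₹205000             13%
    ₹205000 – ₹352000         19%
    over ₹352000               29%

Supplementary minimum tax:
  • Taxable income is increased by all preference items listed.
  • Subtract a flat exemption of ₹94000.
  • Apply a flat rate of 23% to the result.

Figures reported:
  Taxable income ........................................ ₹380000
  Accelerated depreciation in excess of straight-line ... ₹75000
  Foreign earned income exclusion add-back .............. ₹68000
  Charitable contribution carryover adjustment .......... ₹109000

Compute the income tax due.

₹123740

Ordinary income tax:
  ₹205000 × 13% = ₹26650
  ₹147000 × 19% = ₹27930
  ₹28000 × 29% = ₹8120
  → ₹62700

Supplementary minimum tax:
  Adjusted income: ₹380000 + ₹75000 + ₹68000 + ₹109000 = ₹632000
  Less exemption ₹94000 → base ₹538000
  ₹538000 × 23% = ₹123740

₹123740 > ₹62700, so the supplementary minimum tax is the binding amount.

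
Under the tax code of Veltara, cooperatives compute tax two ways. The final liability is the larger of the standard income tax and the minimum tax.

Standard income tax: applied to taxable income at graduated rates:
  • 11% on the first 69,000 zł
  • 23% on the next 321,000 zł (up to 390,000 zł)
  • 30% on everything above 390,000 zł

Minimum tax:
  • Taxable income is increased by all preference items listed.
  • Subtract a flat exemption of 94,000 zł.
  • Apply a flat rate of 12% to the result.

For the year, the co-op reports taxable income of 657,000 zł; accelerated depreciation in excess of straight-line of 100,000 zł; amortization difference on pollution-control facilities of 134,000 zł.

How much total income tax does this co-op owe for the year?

Standard income tax:
  69,000 zł × 11% = 7,590 zł
  321,000 zł × 23% = 73,830 zł
  267,000 zł × 30% = 80,100 zł
  → 161,520 zł

Minimum tax:
  Adjusted income: 657,000 zł + 100,000 zł + 134,000 zł = 891,000 zł
  Less exemption 94,000 zł → base 797,000 zł
  797,000 zł × 12% = 95,640 zł

161,520 zł > 95,640 zł, so the standard income tax governs.

161,520 zł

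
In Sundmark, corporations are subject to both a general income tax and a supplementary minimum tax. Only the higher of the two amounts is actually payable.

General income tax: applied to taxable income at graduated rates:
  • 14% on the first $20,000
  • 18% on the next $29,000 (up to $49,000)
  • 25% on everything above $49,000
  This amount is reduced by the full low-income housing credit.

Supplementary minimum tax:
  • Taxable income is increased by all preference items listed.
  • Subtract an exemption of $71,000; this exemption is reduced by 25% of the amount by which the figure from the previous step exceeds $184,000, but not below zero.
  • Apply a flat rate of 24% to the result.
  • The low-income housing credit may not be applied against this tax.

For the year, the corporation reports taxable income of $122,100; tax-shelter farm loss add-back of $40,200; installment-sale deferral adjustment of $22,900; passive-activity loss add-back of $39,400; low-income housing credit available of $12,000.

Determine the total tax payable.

$39,300

Supplementary minimum tax:
  Adjusted income: $122,100 + $40,200 + $22,900 + $39,400 = $224,600
  Exemption: $71,000 − 25% × ($224,600 − $184,000) = $71,000 − $10,150 = $60,850
  Base: $224,600 − $60,850 = $163,750
  $163,750 × 24% = $39,300

General income tax:
  $20,000 × 14% = $2,800
  $29,000 × 18% = $5,220
  $73,100 × 25% = $18,275
  → $26,295
  Less low-income housing credit $12,000 → $14,295

$39,300 > $14,295, so the supplementary minimum tax is the binding amount.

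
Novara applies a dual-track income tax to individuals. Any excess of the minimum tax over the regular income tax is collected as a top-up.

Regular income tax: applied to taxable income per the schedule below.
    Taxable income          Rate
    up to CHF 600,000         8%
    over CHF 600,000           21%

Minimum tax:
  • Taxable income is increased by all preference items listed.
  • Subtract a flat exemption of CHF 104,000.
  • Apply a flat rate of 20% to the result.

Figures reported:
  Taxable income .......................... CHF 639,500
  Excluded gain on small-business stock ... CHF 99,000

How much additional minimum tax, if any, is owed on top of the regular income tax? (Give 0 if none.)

Minimum tax:
  Adjusted income: CHF 639,500 + CHF 99,000 = CHF 738,500
  Less exemption CHF 104,000 → base CHF 634,500
  CHF 634,500 × 20% = CHF 126,900

Regular income tax:
  CHF 600,000 × 8% = CHF 48,000
  CHF 39,500 × 21% = CHF 8,295
  → CHF 56,295

Excess of minimum tax over regular income tax: CHF 126,900 − CHF 56,295 = CHF 70,605.

CHF 70,605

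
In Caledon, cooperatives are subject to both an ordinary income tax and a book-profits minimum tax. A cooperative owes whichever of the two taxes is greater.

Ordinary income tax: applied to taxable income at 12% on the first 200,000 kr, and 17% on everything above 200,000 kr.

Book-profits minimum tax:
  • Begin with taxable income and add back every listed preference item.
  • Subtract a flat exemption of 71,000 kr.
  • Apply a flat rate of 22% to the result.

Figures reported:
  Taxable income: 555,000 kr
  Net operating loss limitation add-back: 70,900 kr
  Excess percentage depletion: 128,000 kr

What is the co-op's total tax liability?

Book-profits minimum tax:
  Adjusted income: 555,000 kr + 70,900 kr + 128,000 kr = 753,900 kr
  Less exemption 71,000 kr → base 682,900 kr
  682,900 kr × 22% = 150,238 kr

Ordinary income tax:
  200,000 kr × 12% = 24,000 kr
  355,000 kr × 17% = 60,350 kr
  → 84,350 kr

150,238 kr > 84,350 kr, so the book-profits minimum tax is the binding amount.

150,238 kr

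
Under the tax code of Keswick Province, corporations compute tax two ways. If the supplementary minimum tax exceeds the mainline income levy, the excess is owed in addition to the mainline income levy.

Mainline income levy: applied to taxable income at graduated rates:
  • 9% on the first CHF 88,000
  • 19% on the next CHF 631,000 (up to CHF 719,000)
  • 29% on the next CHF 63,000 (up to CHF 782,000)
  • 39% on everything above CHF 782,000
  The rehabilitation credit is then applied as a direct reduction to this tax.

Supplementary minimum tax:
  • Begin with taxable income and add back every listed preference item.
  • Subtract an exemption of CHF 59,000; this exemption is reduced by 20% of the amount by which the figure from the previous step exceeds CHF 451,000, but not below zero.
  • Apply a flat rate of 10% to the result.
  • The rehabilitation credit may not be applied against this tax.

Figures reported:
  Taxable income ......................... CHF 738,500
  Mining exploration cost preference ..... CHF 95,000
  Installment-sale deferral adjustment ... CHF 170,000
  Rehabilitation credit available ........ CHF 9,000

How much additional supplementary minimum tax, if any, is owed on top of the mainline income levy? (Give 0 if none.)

Mainline income levy:
  CHF 88,000 × 9% = CHF 7,920
  CHF 631,000 × 19% = CHF 119,890
  CHF 19,500 × 29% = CHF 5,655
  → CHF 133,465
  Less rehabilitation credit CHF 9,000 → CHF 124,465

Supplementary minimum tax:
  Adjusted income: CHF 738,500 + CHF 95,000 + CHF 170,000 = CHF 1,003,500
  Exemption: 20% × (CHF 1,003,500 − CHF 451,000) = CHF 110,500 ≥ CHF 59,000, so the exemption is fully phased out
  Base: CHF 1,003,500 − CHF 0 = CHF 1,003,500
  CHF 1,003,500 × 10% = CHF 100,350

CHF 100,350 ≤ CHF 124,465, so no add-on is due.

CHF 0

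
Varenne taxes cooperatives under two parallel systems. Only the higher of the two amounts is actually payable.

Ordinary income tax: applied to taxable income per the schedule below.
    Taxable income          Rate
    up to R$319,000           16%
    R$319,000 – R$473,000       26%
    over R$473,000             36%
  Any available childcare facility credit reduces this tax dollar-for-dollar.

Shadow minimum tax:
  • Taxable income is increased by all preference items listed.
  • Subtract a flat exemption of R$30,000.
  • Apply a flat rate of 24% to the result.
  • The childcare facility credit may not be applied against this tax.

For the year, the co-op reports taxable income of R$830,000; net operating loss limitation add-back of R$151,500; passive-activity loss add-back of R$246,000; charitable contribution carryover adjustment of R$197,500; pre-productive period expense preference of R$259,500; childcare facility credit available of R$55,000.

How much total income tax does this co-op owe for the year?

R$397,080

Ordinary income tax:
  R$319,000 × 16% = R$51,040
  R$154,000 × 26% = R$40,040
  R$357,000 × 36% = R$128,520
  → R$219,600
  Less childcare facility credit R$55,000 → R$164,600

Shadow minimum tax:
  Adjusted income: R$830,000 + R$151,500 + R$246,000 + R$197,500 + R$259,500 = R$1,684,500
  Less exemption R$30,000 → base R$1,654,500
  R$1,654,500 × 24% = R$397,080

R$397,080 > R$164,600, so the shadow minimum tax is the binding amount.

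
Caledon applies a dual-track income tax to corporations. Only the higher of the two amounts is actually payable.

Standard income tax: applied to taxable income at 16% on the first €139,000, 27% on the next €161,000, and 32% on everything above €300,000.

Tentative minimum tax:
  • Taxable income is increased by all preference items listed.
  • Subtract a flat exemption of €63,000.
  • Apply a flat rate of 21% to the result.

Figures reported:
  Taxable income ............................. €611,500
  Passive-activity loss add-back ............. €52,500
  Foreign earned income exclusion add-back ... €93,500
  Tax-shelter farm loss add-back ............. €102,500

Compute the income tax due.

Tentative minimum tax:
  Adjusted income: €611,500 + €52,500 + €93,500 + €102,500 = €860,000
  Less exemption €63,000 → base €797,000
  €797,000 × 21% = €167,370

Standard income tax:
  €139,000 × 16% = €22,240
  €161,000 × 27% = €43,470
  €311,500 × 32% = €99,680
  → €165,390

€167,370 > €165,390, so the tentative minimum tax is the binding amount.

€167,370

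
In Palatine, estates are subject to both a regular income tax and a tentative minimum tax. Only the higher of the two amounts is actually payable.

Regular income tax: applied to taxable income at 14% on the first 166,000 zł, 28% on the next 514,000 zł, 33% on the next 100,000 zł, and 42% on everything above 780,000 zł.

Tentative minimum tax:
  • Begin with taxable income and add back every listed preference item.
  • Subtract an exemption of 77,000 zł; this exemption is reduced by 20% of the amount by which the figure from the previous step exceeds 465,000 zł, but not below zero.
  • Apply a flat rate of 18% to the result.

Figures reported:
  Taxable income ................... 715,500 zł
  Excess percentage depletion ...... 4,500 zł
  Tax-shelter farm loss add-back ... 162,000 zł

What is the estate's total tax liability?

178,875 zł

Regular income tax:
  166,000 zł × 14% = 23,240 zł
  514,000 zł × 28% = 143,920 zł
  35,500 zł × 33% = 11,715 zł
  → 178,875 zł

Tentative minimum tax:
  Adjusted income: 715,500 zł + 4,500 zł + 162,000 zł = 882,000 zł
  Exemption: 20% × (882,000 zł − 465,000 zł) = 83,400 zł ≥ 77,000 zł, so the exemption is fully phased out
  Base: 882,000 zł − 0 zł = 882,000 zł
  882,000 zł × 18% = 158,760 zł

178,875 zł > 158,760 zł, so the regular income tax governs.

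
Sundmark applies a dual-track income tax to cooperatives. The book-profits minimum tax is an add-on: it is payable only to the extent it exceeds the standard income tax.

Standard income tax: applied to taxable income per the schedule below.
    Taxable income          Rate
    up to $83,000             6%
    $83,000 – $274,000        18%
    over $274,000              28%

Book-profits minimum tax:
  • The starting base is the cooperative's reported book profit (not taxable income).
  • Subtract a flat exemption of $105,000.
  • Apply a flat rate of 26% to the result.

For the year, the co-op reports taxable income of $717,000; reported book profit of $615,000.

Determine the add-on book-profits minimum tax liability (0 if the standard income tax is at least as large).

Book-profits minimum tax:
  Base (reported book profit): $615,000
  Less exemption $105,000 → base $510,000
  $510,000 × 26% = $132,600

Standard income tax:
  $83,000 × 6% = $4,980
  $191,000 × 18% = $34,380
  $443,000 × 28% = $124,040
  → $163,400

$132,600 ≤ $163,400, so no add-on is due.

$0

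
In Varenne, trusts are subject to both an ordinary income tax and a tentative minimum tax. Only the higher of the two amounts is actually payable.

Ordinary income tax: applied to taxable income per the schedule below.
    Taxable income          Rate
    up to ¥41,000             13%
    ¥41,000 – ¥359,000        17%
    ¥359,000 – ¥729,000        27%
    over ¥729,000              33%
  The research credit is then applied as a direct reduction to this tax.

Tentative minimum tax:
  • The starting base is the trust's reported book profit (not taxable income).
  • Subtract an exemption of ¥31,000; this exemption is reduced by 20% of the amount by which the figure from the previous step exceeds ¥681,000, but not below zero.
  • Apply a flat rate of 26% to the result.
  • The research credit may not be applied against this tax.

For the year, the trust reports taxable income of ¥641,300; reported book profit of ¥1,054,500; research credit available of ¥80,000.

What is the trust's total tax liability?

Tentative minimum tax:
  Base (reported book profit): ¥1,054,500
  Exemption: 20% × (¥1,054,500 − ¥681,000) = ¥74,700 ≥ ¥31,000, so the exemption is fully phased out
  Base: ¥1,054,500 − ¥0 = ¥1,054,500
  ¥1,054,500 × 26% = ¥274,170

Ordinary income tax:
  ¥41,000 × 13% = ¥5,330
  ¥318,000 × 17% = ¥54,060
  ¥282,300 × 27% = ¥76,221
  → ¥135,611
  Less research credit ¥80,000 → ¥55,611

¥274,170 > ¥55,611, so the tentative minimum tax is the binding amount.

¥274,170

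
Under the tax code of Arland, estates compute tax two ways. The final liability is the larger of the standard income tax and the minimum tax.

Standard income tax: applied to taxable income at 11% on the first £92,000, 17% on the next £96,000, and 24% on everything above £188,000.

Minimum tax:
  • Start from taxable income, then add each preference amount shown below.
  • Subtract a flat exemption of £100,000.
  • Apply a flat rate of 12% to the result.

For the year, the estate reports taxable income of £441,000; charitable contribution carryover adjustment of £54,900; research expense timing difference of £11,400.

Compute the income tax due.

Standard income tax:
  £92,000 × 11% = £10,120
  £96,000 × 17% = £16,320
  £253,000 × 24% = £60,720
  → £87,160

Minimum tax:
  Adjusted income: £441,000 + £54,900 + £11,400 = £507,300
  Less exemption £100,000 → base £407,300
  £407,300 × 12% = £48,876

£87,160 > £48,876, so the standard income tax governs.

£87,160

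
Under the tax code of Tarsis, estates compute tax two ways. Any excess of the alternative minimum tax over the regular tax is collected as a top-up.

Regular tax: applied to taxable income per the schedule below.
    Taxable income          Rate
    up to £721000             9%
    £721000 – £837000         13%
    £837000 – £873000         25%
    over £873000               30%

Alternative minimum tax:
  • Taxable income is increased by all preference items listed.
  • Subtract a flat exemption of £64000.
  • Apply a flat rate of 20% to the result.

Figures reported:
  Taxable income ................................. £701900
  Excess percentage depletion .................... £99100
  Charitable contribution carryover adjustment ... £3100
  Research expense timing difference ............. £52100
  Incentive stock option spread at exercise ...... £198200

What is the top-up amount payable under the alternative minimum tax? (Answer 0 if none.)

£134909

Alternative minimum tax:
  Adjusted income: £701900 + £99100 + £3100 + £52100 + £198200 = £1054400
  Less exemption £64000 → base £990400
  £990400 × 20% = £198080

Regular tax:
  £701900 × 9% = £63171

Excess of alternative minimum tax over regular tax: £198080 − £63171 = £134909.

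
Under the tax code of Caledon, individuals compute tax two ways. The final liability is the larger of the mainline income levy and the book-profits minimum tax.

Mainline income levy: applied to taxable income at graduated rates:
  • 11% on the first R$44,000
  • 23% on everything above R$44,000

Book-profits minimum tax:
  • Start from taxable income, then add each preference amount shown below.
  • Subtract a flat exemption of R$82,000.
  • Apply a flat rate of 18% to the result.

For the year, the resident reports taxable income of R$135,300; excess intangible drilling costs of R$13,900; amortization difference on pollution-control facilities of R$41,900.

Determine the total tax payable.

R$25,839

Book-profits minimum tax:
  Adjusted income: R$135,300 + R$13,900 + R$41,900 = R$191,100
  Less exemption R$82,000 → base R$109,100
  R$109,100 × 18% = R$19,638

Mainline income levy:
  R$44,000 × 11% = R$4,840
  R$91,300 × 23% = R$20,999
  → R$25,839

R$25,839 > R$19,638, so the mainline income levy governs.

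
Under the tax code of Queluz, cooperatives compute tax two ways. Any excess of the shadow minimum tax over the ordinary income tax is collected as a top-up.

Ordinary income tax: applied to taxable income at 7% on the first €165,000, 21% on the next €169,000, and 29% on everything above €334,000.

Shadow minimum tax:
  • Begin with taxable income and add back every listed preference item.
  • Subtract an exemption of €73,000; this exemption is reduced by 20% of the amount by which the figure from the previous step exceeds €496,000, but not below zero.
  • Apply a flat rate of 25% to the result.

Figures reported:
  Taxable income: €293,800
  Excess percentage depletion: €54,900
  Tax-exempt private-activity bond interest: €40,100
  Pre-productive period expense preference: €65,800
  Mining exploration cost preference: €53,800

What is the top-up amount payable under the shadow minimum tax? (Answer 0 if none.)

€70,872

Ordinary income tax:
  €165,000 × 7% = €11,550
  €128,800 × 21% = €27,048
  → €38,598

Shadow minimum tax:
  Adjusted income: €293,800 + €54,900 + €40,100 + €65,800 + €53,800 = €508,400
  Exemption: €73,000 − 20% × (€508,400 − €496,000) = €73,000 − €2,480 = €70,520
  Base: €508,400 − €70,520 = €437,880
  €437,880 × 25% = €109,470

Excess of shadow minimum tax over ordinary income tax: €109,470 − €38,598 = €70,872.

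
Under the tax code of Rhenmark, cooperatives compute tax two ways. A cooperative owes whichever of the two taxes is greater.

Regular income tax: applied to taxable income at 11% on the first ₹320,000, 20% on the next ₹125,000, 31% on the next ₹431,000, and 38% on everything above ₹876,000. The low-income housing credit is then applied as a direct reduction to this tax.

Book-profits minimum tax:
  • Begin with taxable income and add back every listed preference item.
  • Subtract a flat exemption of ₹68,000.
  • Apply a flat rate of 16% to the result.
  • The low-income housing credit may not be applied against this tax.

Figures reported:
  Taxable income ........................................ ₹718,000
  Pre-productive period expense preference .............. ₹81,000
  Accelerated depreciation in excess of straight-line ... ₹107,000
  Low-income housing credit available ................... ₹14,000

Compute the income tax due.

Book-profits minimum tax:
  Adjusted income: ₹718,000 + ₹81,000 + ₹107,000 = ₹906,000
  Less exemption ₹68,000 → base ₹838,000
  ₹838,000 × 16% = ₹134,080

Regular income tax:
  ₹320,000 × 11% = ₹35,200
  ₹125,000 × 20% = ₹25,000
  ₹273,000 × 31% = ₹84,630
  → ₹144,830
  Less low-income housing credit ₹14,000 → ₹130,830

₹134,080 > ₹130,830, so the book-profits minimum tax is the binding amount.

₹134,080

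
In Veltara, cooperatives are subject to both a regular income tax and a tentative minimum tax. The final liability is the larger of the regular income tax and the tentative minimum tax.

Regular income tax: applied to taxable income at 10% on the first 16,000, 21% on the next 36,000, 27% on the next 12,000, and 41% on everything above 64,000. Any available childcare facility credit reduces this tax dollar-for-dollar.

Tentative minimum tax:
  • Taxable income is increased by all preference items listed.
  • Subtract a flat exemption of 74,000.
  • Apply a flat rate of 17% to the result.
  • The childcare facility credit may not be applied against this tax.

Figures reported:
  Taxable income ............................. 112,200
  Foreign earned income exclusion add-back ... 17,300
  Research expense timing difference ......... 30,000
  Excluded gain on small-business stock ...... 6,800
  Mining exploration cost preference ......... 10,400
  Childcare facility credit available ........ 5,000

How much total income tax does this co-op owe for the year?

27,162

Regular income tax:
  16,000 × 10% = 1,600
  36,000 × 21% = 7,560
  12,000 × 27% = 3,240
  48,200 × 41% = 19,762
  → 32,162
  Less childcare facility credit 5,000 → 27,162

Tentative minimum tax:
  Adjusted income: 112,200 + 17,300 + 30,000 + 6,800 + 10,400 = 176,700
  Less exemption 74,000 → base 102,700
  102,700 × 17% = 17,459

27,162 > 17,459, so the regular income tax governs.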